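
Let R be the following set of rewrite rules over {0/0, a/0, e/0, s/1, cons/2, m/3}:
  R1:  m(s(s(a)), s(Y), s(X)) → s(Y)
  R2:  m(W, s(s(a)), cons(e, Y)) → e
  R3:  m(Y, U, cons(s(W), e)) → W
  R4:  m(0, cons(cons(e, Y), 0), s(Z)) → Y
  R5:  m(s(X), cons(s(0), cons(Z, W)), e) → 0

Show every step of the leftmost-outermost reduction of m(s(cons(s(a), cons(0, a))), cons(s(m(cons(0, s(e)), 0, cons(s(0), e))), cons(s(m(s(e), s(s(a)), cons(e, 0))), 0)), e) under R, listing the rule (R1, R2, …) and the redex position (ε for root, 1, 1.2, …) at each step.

0

1. m(s(cons(s(a), cons(0, a))), cons(s(m(cons(0, s(e)), 0, cons(s(0), e))), cons(s(m(s(e), s(s(a)), cons(e, 0))), 0)), e)  →  m(s(cons(s(a), cons(0, a))), cons(s(0), cons(s(m(s(e), s(s(a)), cons(e, 0))), 0)), e)   [R3 at 2.1.1]
2. m(s(cons(s(a), cons(0, a))), cons(s(0), cons(s(m(s(e), s(s(a)), cons(e, 0))), 0)), e)  →  0   [R5 at ε]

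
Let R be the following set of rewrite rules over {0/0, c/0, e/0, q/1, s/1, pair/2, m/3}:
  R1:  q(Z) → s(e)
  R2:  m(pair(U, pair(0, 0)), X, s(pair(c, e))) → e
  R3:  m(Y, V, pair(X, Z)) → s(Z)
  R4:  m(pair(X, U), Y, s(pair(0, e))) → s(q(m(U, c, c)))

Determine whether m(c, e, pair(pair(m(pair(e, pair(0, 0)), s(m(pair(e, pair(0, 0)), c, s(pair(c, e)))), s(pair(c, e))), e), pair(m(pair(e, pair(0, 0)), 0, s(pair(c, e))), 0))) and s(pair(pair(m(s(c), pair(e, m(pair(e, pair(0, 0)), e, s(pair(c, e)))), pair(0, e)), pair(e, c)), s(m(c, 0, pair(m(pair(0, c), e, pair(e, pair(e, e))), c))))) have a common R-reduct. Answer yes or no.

no — NF(t₁) = s(pair(e, 0)), NF(t₂) = s(pair(pair(s(e), pair(e, c)), s(s(c))))

Reduce t₁ = m(c, e, pair(pair(m(pair(e, pair(0, 0)), s(m(pair(e, pair(0, 0)), c, s(pair(c, e)))), s(pair(c, e))), e), pair(m(pair(e, pair(0, 0)), 0, s(pair(c, e))), 0))):
1. m(c, e, pair(pair(m(pair(e, pair(0, 0)), s(m(pair(e, pair(0, 0)), c, s(pair(c, e)))), s(pair(c, e))), e), pair(m(pair(e, pair(0, 0)), 0, s(pair(c, e))), 0)))  →  s(pair(m(pair(e, pair(0, 0)), 0, s(pair(c, e))), 0))   [R3 at ε]
2. s(pair(m(pair(e, pair(0, 0)), 0, s(pair(c, e))), 0))  →  s(pair(e, 0))   [R2 at 1.1]

Reduce t₂ = s(pair(pair(m(s(c), pair(e, m(pair(e, pair(0, 0)), e, s(pair(c, e)))), pair(0, e)), pair(e, c)), s(m(c, 0, pair(m(pair(0, c), e, pair(e, pair(e, e))), c))))):
1. s(pair(pair(m(s(c), pair(e, m(pair(e, pair(0, 0)), e, s(pair(c, e)))), pair(0, e)), pair(e, c)), s(m(c, 0, pair(m(pair(0, c), e, pair(e, pair(e, e))), c)))))  →  s(pair(pair(s(e), pair(e, c)), s(m(c, 0, pair(m(pair(0, c), e, pair(e, pair(e, e))), c)))))   [R3 at 1.1.1]
2. s(pair(pair(s(e), pair(e, c)), s(m(c, 0, pair(m(pair(0, c), e, pair(e, pair(e, e))), c)))))  →  s(pair(pair(s(e), pair(e, c)), s(s(c))))   [R3 at 1.2.1]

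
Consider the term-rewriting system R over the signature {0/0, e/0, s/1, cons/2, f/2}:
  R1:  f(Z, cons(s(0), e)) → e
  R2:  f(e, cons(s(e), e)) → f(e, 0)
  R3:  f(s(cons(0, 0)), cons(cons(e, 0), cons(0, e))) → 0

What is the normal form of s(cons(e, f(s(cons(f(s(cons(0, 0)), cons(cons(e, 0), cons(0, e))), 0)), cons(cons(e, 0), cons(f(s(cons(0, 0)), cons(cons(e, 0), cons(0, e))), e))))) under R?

s(cons(e, 0))

1. s(cons(e, f(s(cons(f(s(cons(0, 0)), cons(cons(e, 0), cons(0, e))), 0)), cons(cons(e, 0), cons(f(s(cons(0, 0)), cons(cons(e, 0), cons(0, e))), e)))))  →  s(cons(e, f(s(cons(0, 0)), cons(cons(e, 0), cons(f(s(cons(0, 0)), cons(cons(e, 0), cons(0, e))), e)))))   [R3 at 1.2.1.1.1]
2. s(cons(e, f(s(cons(0, 0)), cons(cons(e, 0), cons(f(s(cons(0, 0)), cons(cons(e, 0), cons(0, e))), e)))))  →  s(cons(e, f(s(cons(0, 0)), cons(cons(e, 0), cons(0, e)))))   [R3 at 1.2.2.2.1]
3. s(cons(e, f(s(cons(0, 0)), cons(cons(e, 0), cons(0, e)))))  →  s(cons(e, 0))   [R3 at 1.2]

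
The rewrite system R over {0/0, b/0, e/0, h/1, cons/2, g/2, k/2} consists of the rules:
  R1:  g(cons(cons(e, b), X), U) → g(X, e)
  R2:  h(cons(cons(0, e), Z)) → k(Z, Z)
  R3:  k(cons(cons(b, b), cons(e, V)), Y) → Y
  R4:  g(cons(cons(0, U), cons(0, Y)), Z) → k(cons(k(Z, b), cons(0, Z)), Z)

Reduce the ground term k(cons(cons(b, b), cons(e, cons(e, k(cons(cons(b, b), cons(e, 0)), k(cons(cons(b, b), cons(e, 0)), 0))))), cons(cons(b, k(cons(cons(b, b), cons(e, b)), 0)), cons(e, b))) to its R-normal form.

1. k(cons(cons(b, b), cons(e, cons(e, k(cons(cons(b, b), cons(e, 0)), k(cons(cons(b, b), cons(e, 0)), 0))))), cons(cons(b, k(cons(cons(b, b), cons(e, b)), 0)), cons(e, b)))  →  cons(cons(b, k(cons(cons(b, b), cons(e, b)), 0)), cons(e, b))   [R3 at ε]
2. cons(cons(b, k(cons(cons(b, b), cons(e, b)), 0)), cons(e, b))  →  cons(cons(b, 0), cons(e, b))   [R3 at 1.2]

cons(cons(b, 0), cons(e, b))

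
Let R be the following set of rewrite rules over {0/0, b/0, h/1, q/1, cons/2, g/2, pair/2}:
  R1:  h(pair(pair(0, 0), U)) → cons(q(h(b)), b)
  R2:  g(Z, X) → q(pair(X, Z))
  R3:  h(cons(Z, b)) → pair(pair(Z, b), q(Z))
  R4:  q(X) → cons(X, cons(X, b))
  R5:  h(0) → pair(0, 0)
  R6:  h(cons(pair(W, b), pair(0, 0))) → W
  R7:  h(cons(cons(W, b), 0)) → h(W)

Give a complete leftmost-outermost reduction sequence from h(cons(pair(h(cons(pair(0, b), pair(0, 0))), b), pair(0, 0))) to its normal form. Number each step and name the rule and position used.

1. h(cons(pair(h(cons(pair(0, b), pair(0, 0))), b), pair(0, 0)))  →  h(cons(pair(0, b), pair(0, 0)))   [R6 at ε]
2. h(cons(pair(0, b), pair(0, 0)))  →  0   [R6 at ε]

0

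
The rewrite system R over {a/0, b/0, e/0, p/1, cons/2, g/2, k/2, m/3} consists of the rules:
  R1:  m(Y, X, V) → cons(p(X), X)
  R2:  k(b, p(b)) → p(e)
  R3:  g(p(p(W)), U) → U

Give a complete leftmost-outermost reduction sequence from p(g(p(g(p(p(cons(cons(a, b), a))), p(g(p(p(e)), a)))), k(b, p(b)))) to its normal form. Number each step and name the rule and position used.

1. p(g(p(g(p(p(cons(cons(a, b), a))), p(g(p(p(e)), a)))), k(b, p(b))))  →  p(g(p(p(g(p(p(e)), a))), k(b, p(b))))   [R3 at 1.1.1]
2. p(g(p(p(g(p(p(e)), a))), k(b, p(b))))  →  p(k(b, p(b)))   [R3 at 1]
3. p(k(b, p(b)))  →  p(p(e))   [R2 at 1]

p(p(e))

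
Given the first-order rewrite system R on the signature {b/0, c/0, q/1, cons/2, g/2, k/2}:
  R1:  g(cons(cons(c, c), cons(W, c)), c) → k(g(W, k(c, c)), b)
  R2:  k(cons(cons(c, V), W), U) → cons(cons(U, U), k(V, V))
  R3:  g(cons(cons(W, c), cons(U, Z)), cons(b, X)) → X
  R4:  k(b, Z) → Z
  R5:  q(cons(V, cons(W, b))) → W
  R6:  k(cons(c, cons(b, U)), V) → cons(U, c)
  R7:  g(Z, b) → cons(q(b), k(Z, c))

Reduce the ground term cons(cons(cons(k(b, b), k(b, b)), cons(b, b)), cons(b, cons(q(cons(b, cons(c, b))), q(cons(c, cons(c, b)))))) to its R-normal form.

1. cons(cons(cons(k(b, b), k(b, b)), cons(b, b)), cons(b, cons(q(cons(b, cons(c, b))), q(cons(c, cons(c, b))))))  →  cons(cons(cons(b, k(b, b)), cons(b, b)), cons(b, cons(q(cons(b, cons(c, b))), q(cons(c, cons(c, b))))))   [R4 at 1.1.1]
2. cons(cons(cons(b, k(b, b)), cons(b, b)), cons(b, cons(q(cons(b, cons(c, b))), q(cons(c, cons(c, b))))))  →  cons(cons(cons(b, b), cons(b, b)), cons(b, cons(q(cons(b, cons(c, b))), q(cons(c, cons(c, b))))))   [R4 at 1.1.2]
3. cons(cons(cons(b, b), cons(b, b)), cons(b, cons(q(cons(b, cons(c, b))), q(cons(c, cons(c, b))))))  →  cons(cons(cons(b, b), cons(b, b)), cons(b, cons(c, q(cons(c, cons(c, b))))))   [R5 at 2.2.1]
4. cons(cons(cons(b, b), cons(b, b)), cons(b, cons(c, q(cons(c, cons(c, b))))))  →  cons(cons(cons(b, b), cons(b, b)), cons(b, cons(c, c)))   [R5 at 2.2.2]

cons(cons(cons(b, b), cons(b, b)), cons(b, cons(c, c)))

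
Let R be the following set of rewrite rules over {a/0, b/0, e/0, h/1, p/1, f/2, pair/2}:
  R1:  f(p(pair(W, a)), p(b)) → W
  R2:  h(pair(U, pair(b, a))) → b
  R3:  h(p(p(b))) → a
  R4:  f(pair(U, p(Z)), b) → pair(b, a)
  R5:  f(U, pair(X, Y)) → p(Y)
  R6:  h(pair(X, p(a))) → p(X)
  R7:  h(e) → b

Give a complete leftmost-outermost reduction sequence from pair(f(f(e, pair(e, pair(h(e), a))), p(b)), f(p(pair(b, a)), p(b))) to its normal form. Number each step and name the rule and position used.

1. pair(f(f(e, pair(e, pair(h(e), a))), p(b)), f(p(pair(b, a)), p(b)))  →  pair(f(p(pair(h(e), a)), p(b)), f(p(pair(b, a)), p(b)))   [R5 at 1.1]
2. pair(f(p(pair(h(e), a)), p(b)), f(p(pair(b, a)), p(b)))  →  pair(h(e), f(p(pair(b, a)), p(b)))   [R1 at 1]
3. pair(h(e), f(p(pair(b, a)), p(b)))  →  pair(b, f(p(pair(b, a)), p(b)))   [R7 at 1]
4. pair(b, f(p(pair(b, a)), p(b)))  →  pair(b, b)   [R1 at 2]

pair(b, b)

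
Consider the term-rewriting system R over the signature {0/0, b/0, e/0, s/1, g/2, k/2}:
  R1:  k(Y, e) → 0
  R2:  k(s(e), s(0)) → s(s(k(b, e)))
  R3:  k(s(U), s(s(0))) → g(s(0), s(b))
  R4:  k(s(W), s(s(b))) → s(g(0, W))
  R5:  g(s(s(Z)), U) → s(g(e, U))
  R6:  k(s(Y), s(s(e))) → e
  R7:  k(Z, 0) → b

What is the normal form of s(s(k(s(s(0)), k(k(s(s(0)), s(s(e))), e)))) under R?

s(s(b))

1. s(s(k(s(s(0)), k(k(s(s(0)), s(s(e))), e))))  →  s(s(k(s(s(0)), 0)))   [R1 at 1.1.2]
2. s(s(k(s(s(0)), 0)))  →  s(s(b))   [R7 at 1.1]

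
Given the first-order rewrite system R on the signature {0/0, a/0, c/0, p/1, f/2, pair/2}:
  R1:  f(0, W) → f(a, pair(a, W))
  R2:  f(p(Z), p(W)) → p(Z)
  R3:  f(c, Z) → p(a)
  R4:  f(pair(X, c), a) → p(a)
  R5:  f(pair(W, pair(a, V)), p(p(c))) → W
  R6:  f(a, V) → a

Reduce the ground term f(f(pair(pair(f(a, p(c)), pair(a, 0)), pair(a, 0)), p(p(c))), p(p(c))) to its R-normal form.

1. f(f(pair(pair(f(a, p(c)), pair(a, 0)), pair(a, 0)), p(p(c))), p(p(c)))  →  f(pair(f(a, p(c)), pair(a, 0)), p(p(c)))   [R5 at 1]
2. f(pair(f(a, p(c)), pair(a, 0)), p(p(c)))  →  f(a, p(c))   [R5 at ε]
3. f(a, p(c))  →  a   [R6 at ε]

a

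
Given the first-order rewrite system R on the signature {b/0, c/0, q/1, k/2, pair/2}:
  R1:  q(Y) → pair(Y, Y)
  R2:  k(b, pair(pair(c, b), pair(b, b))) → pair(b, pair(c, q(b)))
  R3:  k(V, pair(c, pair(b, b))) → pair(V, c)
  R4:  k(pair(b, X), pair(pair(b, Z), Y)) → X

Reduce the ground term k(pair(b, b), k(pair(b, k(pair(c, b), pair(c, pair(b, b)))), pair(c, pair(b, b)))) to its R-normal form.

1. k(pair(b, b), k(pair(b, k(pair(c, b), pair(c, pair(b, b)))), pair(c, pair(b, b))))  →  k(pair(b, b), pair(pair(b, k(pair(c, b), pair(c, pair(b, b)))), c))   [R3 at 2]
2. k(pair(b, b), pair(pair(b, k(pair(c, b), pair(c, pair(b, b)))), c))  →  b   [R4 at ε]

b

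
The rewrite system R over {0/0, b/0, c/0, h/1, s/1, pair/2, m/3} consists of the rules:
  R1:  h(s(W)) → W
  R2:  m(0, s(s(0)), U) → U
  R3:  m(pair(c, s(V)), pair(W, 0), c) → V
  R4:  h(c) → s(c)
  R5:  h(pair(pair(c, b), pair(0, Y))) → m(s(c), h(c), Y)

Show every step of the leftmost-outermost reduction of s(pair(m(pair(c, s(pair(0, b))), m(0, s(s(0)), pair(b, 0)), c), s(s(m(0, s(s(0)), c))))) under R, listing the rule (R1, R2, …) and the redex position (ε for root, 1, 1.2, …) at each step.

s(pair(pair(0, b), s(s(c))))

1. s(pair(m(pair(c, s(pair(0, b))), m(0, s(s(0)), pair(b, 0)), c), s(s(m(0, s(s(0)), c)))))  →  s(pair(m(pair(c, s(pair(0, b))), pair(b, 0), c), s(s(m(0, s(s(0)), c)))))   [R2 at 1.1.2]
2. s(pair(m(pair(c, s(pair(0, b))), pair(b, 0), c), s(s(m(0, s(s(0)), c)))))  →  s(pair(pair(0, b), s(s(m(0, s(s(0)), c)))))   [R3 at 1.1]
3. s(pair(pair(0, b), s(s(m(0, s(s(0)), c)))))  →  s(pair(pair(0, b), s(s(c))))   [R2 at 1.2.1.1]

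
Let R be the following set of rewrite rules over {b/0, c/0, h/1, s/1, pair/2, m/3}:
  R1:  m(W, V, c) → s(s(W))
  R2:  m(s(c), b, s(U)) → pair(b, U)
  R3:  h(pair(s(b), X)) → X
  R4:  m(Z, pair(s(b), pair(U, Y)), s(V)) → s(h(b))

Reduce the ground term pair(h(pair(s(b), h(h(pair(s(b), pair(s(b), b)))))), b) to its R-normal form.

pair(b, b)

1. pair(h(pair(s(b), h(h(pair(s(b), pair(s(b), b)))))), b)  →  pair(h(h(pair(s(b), pair(s(b), b)))), b)   [R3 at 1]
2. pair(h(h(pair(s(b), pair(s(b), b)))), b)  →  pair(h(pair(s(b), b)), b)   [R3 at 1.1]
3. pair(h(pair(s(b), b)), b)  →  pair(b, b)   [R3 at 1]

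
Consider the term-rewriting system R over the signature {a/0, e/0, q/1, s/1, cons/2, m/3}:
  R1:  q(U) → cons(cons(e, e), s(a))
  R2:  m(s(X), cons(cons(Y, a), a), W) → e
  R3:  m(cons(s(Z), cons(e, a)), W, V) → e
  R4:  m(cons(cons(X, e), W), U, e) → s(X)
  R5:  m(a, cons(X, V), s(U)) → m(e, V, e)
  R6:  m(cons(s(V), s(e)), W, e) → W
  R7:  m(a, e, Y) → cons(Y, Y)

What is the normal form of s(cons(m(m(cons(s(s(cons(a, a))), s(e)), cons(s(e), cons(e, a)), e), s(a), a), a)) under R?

1. s(cons(m(m(cons(s(s(cons(a, a))), s(e)), cons(s(e), cons(e, a)), e), s(a), a), a))  →  s(cons(m(cons(s(e), cons(e, a)), s(a), a), a))   [R6 at 1.1.1]
2. s(cons(m(cons(s(e), cons(e, a)), s(a), a), a))  →  s(cons(e, a))   [R3 at 1.1]

s(cons(e, a))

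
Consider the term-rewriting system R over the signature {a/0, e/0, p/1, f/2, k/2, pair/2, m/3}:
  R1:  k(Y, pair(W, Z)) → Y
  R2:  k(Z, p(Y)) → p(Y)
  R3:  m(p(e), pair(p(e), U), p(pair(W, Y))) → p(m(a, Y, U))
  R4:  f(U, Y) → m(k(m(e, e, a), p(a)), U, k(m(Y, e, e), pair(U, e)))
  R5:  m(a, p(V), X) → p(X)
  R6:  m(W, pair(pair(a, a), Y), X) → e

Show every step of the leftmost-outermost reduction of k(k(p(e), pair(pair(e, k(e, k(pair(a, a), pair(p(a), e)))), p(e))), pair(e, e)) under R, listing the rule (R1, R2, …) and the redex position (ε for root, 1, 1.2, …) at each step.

p(e)

1. k(k(p(e), pair(pair(e, k(e, k(pair(a, a), pair(p(a), e)))), p(e))), pair(e, e))  →  k(p(e), pair(pair(e, k(e, k(pair(a, a), pair(p(a), e)))), p(e)))   [R1 at ε]
2. k(p(e), pair(pair(e, k(e, k(pair(a, a), pair(p(a), e)))), p(e)))  →  p(e)   [R1 at ε]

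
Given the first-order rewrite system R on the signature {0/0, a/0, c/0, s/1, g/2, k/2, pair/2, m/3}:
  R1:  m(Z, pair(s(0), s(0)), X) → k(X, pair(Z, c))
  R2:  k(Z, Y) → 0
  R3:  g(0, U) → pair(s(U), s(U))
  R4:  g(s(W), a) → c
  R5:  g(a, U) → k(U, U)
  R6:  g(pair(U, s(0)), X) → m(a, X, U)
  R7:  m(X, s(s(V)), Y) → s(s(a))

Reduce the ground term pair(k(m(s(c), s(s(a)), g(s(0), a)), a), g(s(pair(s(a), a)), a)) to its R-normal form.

1. pair(k(m(s(c), s(s(a)), g(s(0), a)), a), g(s(pair(s(a), a)), a))  →  pair(0, g(s(pair(s(a), a)), a))   [R2 at 1]
2. pair(0, g(s(pair(s(a), a)), a))  →  pair(0, c)   [R4 at 2]

pair(0, c)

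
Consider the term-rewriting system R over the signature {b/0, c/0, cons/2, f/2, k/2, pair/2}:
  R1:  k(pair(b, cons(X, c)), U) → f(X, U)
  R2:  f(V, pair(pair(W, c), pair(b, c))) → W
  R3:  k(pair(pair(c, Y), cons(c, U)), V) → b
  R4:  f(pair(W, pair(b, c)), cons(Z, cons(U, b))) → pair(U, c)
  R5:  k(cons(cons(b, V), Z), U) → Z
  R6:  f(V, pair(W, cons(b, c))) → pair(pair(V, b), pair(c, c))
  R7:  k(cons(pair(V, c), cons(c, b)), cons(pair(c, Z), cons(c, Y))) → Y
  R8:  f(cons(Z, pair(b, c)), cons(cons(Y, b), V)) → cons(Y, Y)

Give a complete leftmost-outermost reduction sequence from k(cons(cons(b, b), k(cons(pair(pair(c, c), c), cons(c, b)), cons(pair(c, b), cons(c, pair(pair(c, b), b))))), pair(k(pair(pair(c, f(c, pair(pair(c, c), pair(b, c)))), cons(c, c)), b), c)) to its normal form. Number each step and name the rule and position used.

pair(pair(c, b), b)

1. k(cons(cons(b, b), k(cons(pair(pair(c, c), c), cons(c, b)), cons(pair(c, b), cons(c, pair(pair(c, b), b))))), pair(k(pair(pair(c, f(c, pair(pair(c, c), pair(b, c)))), cons(c, c)), b), c))  →  k(cons(pair(pair(c, c), c), cons(c, b)), cons(pair(c, b), cons(c, pair(pair(c, b), b))))   [R5 at ε]
2. k(cons(pair(pair(c, c), c), cons(c, b)), cons(pair(c, b), cons(c, pair(pair(c, b), b))))  →  pair(pair(c, b), b)   [R7 at ε]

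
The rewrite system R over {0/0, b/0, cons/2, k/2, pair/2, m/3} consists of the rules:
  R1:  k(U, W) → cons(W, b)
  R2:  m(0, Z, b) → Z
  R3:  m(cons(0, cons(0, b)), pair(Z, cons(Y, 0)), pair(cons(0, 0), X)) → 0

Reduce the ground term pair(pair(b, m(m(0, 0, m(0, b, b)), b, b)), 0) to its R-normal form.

1. pair(pair(b, m(m(0, 0, m(0, b, b)), b, b)), 0)  →  pair(pair(b, m(m(0, 0, b), b, b)), 0)   [R2 at 1.2.1.3]
2. pair(pair(b, m(m(0, 0, b), b, b)), 0)  →  pair(pair(b, m(0, b, b)), 0)   [R2 at 1.2.1]
3. pair(pair(b, m(0, b, b)), 0)  →  pair(pair(b, b), 0)   [R2 at 1.2]

pair(pair(b, b), 0)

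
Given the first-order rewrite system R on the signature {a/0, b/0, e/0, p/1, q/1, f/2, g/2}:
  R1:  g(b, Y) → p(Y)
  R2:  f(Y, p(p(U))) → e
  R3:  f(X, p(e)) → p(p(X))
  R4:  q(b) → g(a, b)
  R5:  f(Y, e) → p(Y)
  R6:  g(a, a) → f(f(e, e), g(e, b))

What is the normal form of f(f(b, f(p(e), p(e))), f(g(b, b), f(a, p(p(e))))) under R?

1. f(f(b, f(p(e), p(e))), f(g(b, b), f(a, p(p(e)))))  →  f(f(b, p(p(p(e)))), f(g(b, b), f(a, p(p(e)))))   [R3 at 1.2]
2. f(f(b, p(p(p(e)))), f(g(b, b), f(a, p(p(e)))))  →  f(e, f(g(b, b), f(a, p(p(e)))))   [R2 at 1]
3. f(e, f(g(b, b), f(a, p(p(e)))))  →  f(e, f(p(b), f(a, p(p(e)))))   [R1 at 2.1]
4. f(e, f(p(b), f(a, p(p(e)))))  →  f(e, f(p(b), e))   [R2 at 2.2]
5. f(e, f(p(b), e))  →  f(e, p(p(b)))   [R5 at 2]
6. f(e, p(p(b)))  →  e   [R2 at ε]

e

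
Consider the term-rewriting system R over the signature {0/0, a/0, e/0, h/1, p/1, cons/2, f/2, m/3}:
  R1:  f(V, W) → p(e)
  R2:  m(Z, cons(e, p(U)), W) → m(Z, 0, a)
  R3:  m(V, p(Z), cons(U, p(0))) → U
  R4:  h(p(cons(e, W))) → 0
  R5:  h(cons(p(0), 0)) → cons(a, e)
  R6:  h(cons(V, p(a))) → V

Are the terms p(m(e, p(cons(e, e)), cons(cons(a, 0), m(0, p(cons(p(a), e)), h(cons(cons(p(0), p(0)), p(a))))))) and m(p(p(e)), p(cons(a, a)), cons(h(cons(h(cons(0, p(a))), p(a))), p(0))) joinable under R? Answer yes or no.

no — NF(t₁) = p(cons(a, 0)), NF(t₂) = 0

Reduce t₁ = p(m(e, p(cons(e, e)), cons(cons(a, 0), m(0, p(cons(p(a), e)), h(cons(cons(p(0), p(0)), p(a))))))):
1. p(m(e, p(cons(e, e)), cons(cons(a, 0), m(0, p(cons(p(a), e)), h(cons(cons(p(0), p(0)), p(a)))))))  →  p(m(e, p(cons(e, e)), cons(cons(a, 0), m(0, p(cons(p(a), e)), cons(p(0), p(0))))))   [R6 at 1.3.2.3]
2. p(m(e, p(cons(e, e)), cons(cons(a, 0), m(0, p(cons(p(a), e)), cons(p(0), p(0))))))  →  p(m(e, p(cons(e, e)), cons(cons(a, 0), p(0))))   [R3 at 1.3.2]
3. p(m(e, p(cons(e, e)), cons(cons(a, 0), p(0))))  →  p(cons(a, 0))   [R3 at 1]

Reduce t₂ = m(p(p(e)), p(cons(a, a)), cons(h(cons(h(cons(0, p(a))), p(a))), p(0))):
1. m(p(p(e)), p(cons(a, a)), cons(h(cons(h(cons(0, p(a))), p(a))), p(0)))  →  h(cons(h(cons(0, p(a))), p(a)))   [R3 at ε]
2. h(cons(h(cons(0, p(a))), p(a)))  →  h(cons(0, p(a)))   [R6 at ε]
3. h(cons(0, p(a)))  →  0   [R6 at ε]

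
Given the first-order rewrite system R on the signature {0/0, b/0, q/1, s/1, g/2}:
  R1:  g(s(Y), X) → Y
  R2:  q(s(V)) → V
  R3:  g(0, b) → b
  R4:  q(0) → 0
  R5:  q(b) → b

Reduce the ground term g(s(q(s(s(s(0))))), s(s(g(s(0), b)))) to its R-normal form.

1. g(s(q(s(s(s(0))))), s(s(g(s(0), b))))  →  q(s(s(s(0))))   [R1 at ε]
2. q(s(s(s(0))))  →  s(s(0))   [R2 at ε]

s(s(0))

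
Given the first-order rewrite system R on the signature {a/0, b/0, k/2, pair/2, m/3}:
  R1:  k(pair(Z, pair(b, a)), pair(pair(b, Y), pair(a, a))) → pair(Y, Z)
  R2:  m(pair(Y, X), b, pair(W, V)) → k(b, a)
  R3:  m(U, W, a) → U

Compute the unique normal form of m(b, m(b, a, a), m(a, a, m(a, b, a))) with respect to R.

1. m(b, m(b, a, a), m(a, a, m(a, b, a)))  →  m(b, b, m(a, a, m(a, b, a)))   [R3 at 2]
2. m(b, b, m(a, a, m(a, b, a)))  →  m(b, b, m(a, a, a))   [R3 at 3.3]
3. m(b, b, m(a, a, a))  →  m(b, b, a)   [R3 at 3]
4. m(b, b, a)  →  b   [R3 at ε]

b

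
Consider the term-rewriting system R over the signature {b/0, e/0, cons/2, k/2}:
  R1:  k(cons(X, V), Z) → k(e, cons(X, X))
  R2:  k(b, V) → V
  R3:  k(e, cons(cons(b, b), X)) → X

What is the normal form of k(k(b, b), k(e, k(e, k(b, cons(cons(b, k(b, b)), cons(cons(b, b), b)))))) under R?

b

1. k(k(b, b), k(e, k(e, k(b, cons(cons(b, k(b, b)), cons(cons(b, b), b))))))  →  k(b, k(e, k(e, k(b, cons(cons(b, k(b, b)), cons(cons(b, b), b))))))   [R2 at 1]
2. k(b, k(e, k(e, k(b, cons(cons(b, k(b, b)), cons(cons(b, b), b))))))  →  k(e, k(e, k(b, cons(cons(b, k(b, b)), cons(cons(b, b), b)))))   [R2 at ε]
3. k(e, k(e, k(b, cons(cons(b, k(b, b)), cons(cons(b, b), b)))))  →  k(e, k(e, cons(cons(b, k(b, b)), cons(cons(b, b), b))))   [R2 at 2.2]
4. k(e, k(e, cons(cons(b, k(b, b)), cons(cons(b, b), b))))  →  k(e, k(e, cons(cons(b, b), cons(cons(b, b), b))))   [R2 at 2.2.1.2]
5. k(e, k(e, cons(cons(b, b), cons(cons(b, b), b))))  →  k(e, cons(cons(b, b), b))   [R3 at 2]
6. k(e, cons(cons(b, b), b))  →  b   [R3 at ε]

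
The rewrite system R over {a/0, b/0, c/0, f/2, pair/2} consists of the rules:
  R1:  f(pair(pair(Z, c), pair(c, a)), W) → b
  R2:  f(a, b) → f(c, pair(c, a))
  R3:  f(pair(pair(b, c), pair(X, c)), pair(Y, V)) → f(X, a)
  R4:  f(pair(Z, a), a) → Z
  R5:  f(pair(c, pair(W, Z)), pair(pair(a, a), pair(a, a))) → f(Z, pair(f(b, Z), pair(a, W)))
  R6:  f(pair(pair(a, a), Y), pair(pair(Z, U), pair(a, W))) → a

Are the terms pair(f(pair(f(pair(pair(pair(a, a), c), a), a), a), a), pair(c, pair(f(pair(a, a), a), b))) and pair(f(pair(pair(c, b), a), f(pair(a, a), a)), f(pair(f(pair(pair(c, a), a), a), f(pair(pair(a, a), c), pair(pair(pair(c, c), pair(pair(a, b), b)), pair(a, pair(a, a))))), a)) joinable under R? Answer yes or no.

Reduce t₁ = pair(f(pair(f(pair(pair(pair(a, a), c), a), a), a), a), pair(c, pair(f(pair(a, a), a), b))):
1. pair(f(pair(f(pair(pair(pair(a, a), c), a), a), a), a), pair(c, pair(f(pair(a, a), a), b)))  →  pair(f(pair(pair(pair(a, a), c), a), a), pair(c, pair(f(pair(a, a), a), b)))   [R4 at 1]
2. pair(f(pair(pair(pair(a, a), c), a), a), pair(c, pair(f(pair(a, a), a), b)))  →  pair(pair(pair(a, a), c), pair(c, pair(f(pair(a, a), a), b)))   [R4 at 1]
3. pair(pair(pair(a, a), c), pair(c, pair(f(pair(a, a), a), b)))  →  pair(pair(pair(a, a), c), pair(c, pair(a, b)))   [R4 at 2.2.1]

Reduce t₂ = pair(f(pair(pair(c, b), a), f(pair(a, a), a)), f(pair(f(pair(pair(c, a), a), a), f(pair(pair(a, a), c), pair(pair(pair(c, c), pair(pair(a, b), b)), pair(a, pair(a, a))))), a)):
1. pair(f(pair(pair(c, b), a), f(pair(a, a), a)), f(pair(f(pair(pair(c, a), a), a), f(pair(pair(a, a), c), pair(pair(pair(c, c), pair(pair(a, b), b)), pair(a, pair(a, a))))), a))  →  pair(f(pair(pair(c, b), a), a), f(pair(f(pair(pair(c, a), a), a), f(pair(pair(a, a), c), pair(pair(pair(c, c), pair(pair(a, b), b)), pair(a, pair(a, a))))), a))   [R4 at 1.2]
2. pair(f(pair(pair(c, b), a), a), f(pair(f(pair(pair(c, a), a), a), f(pair(pair(a, a), c), pair(pair(pair(c, c), pair(pair(a, b), b)), pair(a, pair(a, a))))), a))  →  pair(pair(c, b), f(pair(f(pair(pair(c, a), a), a), f(pair(pair(a, a), c), pair(pair(pair(c, c), pair(pair(a, b), b)), pair(a, pair(a, a))))), a))   [R4 at 1]
3. pair(pair(c, b), f(pair(f(pair(pair(c, a), a), a), f(pair(pair(a, a), c), pair(pair(pair(c, c), pair(pair(a, b), b)), pair(a, pair(a, a))))), a))  →  pair(pair(c, b), f(pair(pair(c, a), f(pair(pair(a, a), c), pair(pair(pair(c, c), pair(pair(a, b), b)), pair(a, pair(a, a))))), a))   [R4 at 2.1.1]
4. pair(pair(c, b), f(pair(pair(c, a), f(pair(pair(a, a), c), pair(pair(pair(c, c), pair(pair(a, b), b)), pair(a, pair(a, a))))), a))  →  pair(pair(c, b), f(pair(pair(c, a), a), a))   [R6 at 2.1.2]
5. pair(pair(c, b), f(pair(pair(c, a), a), a))  →  pair(pair(c, b), pair(c, a))   [R4 at 2]

no — NF(t₁) = pair(pair(pair(a, a), c), pair(c, pair(a, b))), NF(t₂) = pair(pair(c, b), pair(c, a))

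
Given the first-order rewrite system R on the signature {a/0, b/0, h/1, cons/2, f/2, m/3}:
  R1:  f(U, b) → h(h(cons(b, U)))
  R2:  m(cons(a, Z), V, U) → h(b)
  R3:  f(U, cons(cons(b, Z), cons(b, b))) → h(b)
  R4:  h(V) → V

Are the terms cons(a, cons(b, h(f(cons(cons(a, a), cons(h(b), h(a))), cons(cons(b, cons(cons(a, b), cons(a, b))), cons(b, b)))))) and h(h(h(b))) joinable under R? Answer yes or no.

Reduce t₁ = cons(a, cons(b, h(f(cons(cons(a, a), cons(h(b), h(a))), cons(cons(b, cons(cons(a, b), cons(a, b))), cons(b, b)))))):
1. cons(a, cons(b, h(f(cons(cons(a, a), cons(h(b), h(a))), cons(cons(b, cons(cons(a, b), cons(a, b))), cons(b, b))))))  →  cons(a, cons(b, f(cons(cons(a, a), cons(h(b), h(a))), cons(cons(b, cons(cons(a, b), cons(a, b))), cons(b, b)))))   [R4 at 2.2]
2. cons(a, cons(b, f(cons(cons(a, a), cons(h(b), h(a))), cons(cons(b, cons(cons(a, b), cons(a, b))), cons(b, b)))))  →  cons(a, cons(b, h(b)))   [R3 at 2.2]
3. cons(a, cons(b, h(b)))  →  cons(a, cons(b, b))   [R4 at 2.2]

Reduce t₂ = h(h(h(b))):
1. h(h(h(b)))  →  h(h(b))   [R4 at ε]
2. h(h(b))  →  h(b)   [R4 at ε]
3. h(b)  →  b   [R4 at ε]

no — NF(t₁) = cons(a, cons(b, b)), NF(t₂) = b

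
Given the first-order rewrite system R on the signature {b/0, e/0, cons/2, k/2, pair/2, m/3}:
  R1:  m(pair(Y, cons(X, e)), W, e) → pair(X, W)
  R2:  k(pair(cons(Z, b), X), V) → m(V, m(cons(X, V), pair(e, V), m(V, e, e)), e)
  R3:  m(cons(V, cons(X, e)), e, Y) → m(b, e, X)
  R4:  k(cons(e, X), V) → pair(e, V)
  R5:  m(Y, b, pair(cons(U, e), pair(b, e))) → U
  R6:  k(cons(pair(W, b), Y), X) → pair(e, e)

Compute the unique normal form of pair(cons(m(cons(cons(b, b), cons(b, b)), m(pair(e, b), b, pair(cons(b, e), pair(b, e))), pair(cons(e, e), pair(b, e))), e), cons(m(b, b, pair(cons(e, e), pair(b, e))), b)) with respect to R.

pair(cons(e, e), cons(e, b))

1. pair(cons(m(cons(cons(b, b), cons(b, b)), m(pair(e, b), b, pair(cons(b, e), pair(b, e))), pair(cons(e, e), pair(b, e))), e), cons(m(b, b, pair(cons(e, e), pair(b, e))), b))  →  pair(cons(m(cons(cons(b, b), cons(b, b)), b, pair(cons(e, e), pair(b, e))), e), cons(m(b, b, pair(cons(e, e), pair(b, e))), b))   [R5 at 1.1.2]
2. pair(cons(m(cons(cons(b, b), cons(b, b)), b, pair(cons(e, e), pair(b, e))), e), cons(m(b, b, pair(cons(e, e), pair(b, e))), b))  →  pair(cons(e, e), cons(m(b, b, pair(cons(e, e), pair(b, e))), b))   [R5 at 1.1]
3. pair(cons(e, e), cons(m(b, b, pair(cons(e, e), pair(b, e))), b))  →  pair(cons(e, e), cons(e, b))   [R5 at 2.1]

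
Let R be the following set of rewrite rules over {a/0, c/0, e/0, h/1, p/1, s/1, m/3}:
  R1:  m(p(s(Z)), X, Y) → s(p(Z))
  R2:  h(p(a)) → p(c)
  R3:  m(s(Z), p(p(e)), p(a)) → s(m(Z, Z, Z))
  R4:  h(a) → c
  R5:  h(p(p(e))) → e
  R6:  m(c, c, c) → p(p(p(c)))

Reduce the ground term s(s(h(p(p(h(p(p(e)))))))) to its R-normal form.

1. s(s(h(p(p(h(p(p(e))))))))  →  s(s(h(p(p(e)))))   [R5 at 1.1.1.1.1]
2. s(s(h(p(p(e)))))  →  s(s(e))   [R5 at 1.1]

s(s(e))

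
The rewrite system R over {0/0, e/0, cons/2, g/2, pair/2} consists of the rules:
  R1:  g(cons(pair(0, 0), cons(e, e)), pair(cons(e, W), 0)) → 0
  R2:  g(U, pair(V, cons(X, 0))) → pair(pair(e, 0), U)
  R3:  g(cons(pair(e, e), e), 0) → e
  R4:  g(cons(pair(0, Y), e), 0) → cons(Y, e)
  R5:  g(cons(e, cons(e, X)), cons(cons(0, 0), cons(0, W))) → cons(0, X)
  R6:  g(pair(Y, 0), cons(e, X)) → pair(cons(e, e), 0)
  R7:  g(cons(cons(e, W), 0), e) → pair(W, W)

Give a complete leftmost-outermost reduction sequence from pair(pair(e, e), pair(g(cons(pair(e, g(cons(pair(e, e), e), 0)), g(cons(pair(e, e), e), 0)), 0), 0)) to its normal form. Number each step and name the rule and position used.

1. pair(pair(e, e), pair(g(cons(pair(e, g(cons(pair(e, e), e), 0)), g(cons(pair(e, e), e), 0)), 0), 0))  →  pair(pair(e, e), pair(g(cons(pair(e, e), g(cons(pair(e, e), e), 0)), 0), 0))   [R3 at 2.1.1.1.2]
2. pair(pair(e, e), pair(g(cons(pair(e, e), g(cons(pair(e, e), e), 0)), 0), 0))  →  pair(pair(e, e), pair(g(cons(pair(e, e), e), 0), 0))   [R3 at 2.1.1.2]
3. pair(pair(e, e), pair(g(cons(pair(e, e), e), 0), 0))  →  pair(pair(e, e), pair(e, 0))   [R3 at 2.1]

pair(pair(e, e), pair(e, 0))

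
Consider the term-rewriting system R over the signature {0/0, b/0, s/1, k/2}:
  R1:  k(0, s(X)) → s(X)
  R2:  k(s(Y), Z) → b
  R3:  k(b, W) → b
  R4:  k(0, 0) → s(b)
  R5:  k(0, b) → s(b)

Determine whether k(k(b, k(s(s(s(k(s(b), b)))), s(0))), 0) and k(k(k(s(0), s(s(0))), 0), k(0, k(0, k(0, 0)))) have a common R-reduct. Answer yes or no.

yes — NF(t₁) = b, NF(t₂) = b

Reduce t₁ = k(k(b, k(s(s(s(k(s(b), b)))), s(0))), 0):
1. k(k(b, k(s(s(s(k(s(b), b)))), s(0))), 0)  →  k(b, 0)   [R3 at 1]
2. k(b, 0)  →  b   [R3 at ε]

Reduce t₂ = k(k(k(s(0), s(s(0))), 0), k(0, k(0, k(0, 0)))):
1. k(k(k(s(0), s(s(0))), 0), k(0, k(0, k(0, 0))))  →  k(k(b, 0), k(0, k(0, k(0, 0))))   [R2 at 1.1]
2. k(k(b, 0), k(0, k(0, k(0, 0))))  →  k(b, k(0, k(0, k(0, 0))))   [R3 at 1]
3. k(b, k(0, k(0, k(0, 0))))  →  b   [R3 at ε]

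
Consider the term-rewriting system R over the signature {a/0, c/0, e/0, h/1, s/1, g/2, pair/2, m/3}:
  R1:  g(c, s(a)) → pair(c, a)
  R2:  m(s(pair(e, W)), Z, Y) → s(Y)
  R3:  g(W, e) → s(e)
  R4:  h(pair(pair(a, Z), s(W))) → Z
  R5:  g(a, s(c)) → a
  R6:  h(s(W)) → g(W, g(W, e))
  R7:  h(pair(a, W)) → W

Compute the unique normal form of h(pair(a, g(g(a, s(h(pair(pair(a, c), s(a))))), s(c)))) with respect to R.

a

1. h(pair(a, g(g(a, s(h(pair(pair(a, c), s(a))))), s(c))))  →  g(g(a, s(h(pair(pair(a, c), s(a))))), s(c))   [R7 at ε]
2. g(g(a, s(h(pair(pair(a, c), s(a))))), s(c))  →  g(g(a, s(c)), s(c))   [R4 at 1.2.1]
3. g(g(a, s(c)), s(c))  →  g(a, s(c))   [R5 at 1]
4. g(a, s(c))  →  a   [R5 at ε]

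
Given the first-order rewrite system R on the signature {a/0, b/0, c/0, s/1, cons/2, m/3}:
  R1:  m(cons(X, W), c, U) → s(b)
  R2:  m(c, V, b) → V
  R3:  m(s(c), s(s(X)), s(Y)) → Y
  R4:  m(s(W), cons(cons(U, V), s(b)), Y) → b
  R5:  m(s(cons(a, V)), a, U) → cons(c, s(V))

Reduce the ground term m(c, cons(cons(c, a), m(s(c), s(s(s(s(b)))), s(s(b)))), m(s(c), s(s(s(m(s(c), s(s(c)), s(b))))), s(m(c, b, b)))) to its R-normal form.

cons(cons(c, a), s(b))

1. m(c, cons(cons(c, a), m(s(c), s(s(s(s(b)))), s(s(b)))), m(s(c), s(s(s(m(s(c), s(s(c)), s(b))))), s(m(c, b, b))))  →  m(c, cons(cons(c, a), s(b)), m(s(c), s(s(s(m(s(c), s(s(c)), s(b))))), s(m(c, b, b))))   [R3 at 2.2]
2. m(c, cons(cons(c, a), s(b)), m(s(c), s(s(s(m(s(c), s(s(c)), s(b))))), s(m(c, b, b))))  →  m(c, cons(cons(c, a), s(b)), m(c, b, b))   [R3 at 3]
3. m(c, cons(cons(c, a), s(b)), m(c, b, b))  →  m(c, cons(cons(c, a), s(b)), b)   [R2 at 3]
4. m(c, cons(cons(c, a), s(b)), b)  →  cons(cons(c, a), s(b))   [R2 at ε]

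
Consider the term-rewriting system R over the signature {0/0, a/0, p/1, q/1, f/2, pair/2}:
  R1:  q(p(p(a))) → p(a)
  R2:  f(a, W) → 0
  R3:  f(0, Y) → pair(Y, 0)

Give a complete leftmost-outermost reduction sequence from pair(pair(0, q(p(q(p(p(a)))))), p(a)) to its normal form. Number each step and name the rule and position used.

1. pair(pair(0, q(p(q(p(p(a)))))), p(a))  →  pair(pair(0, q(p(p(a)))), p(a))   [R1 at 1.2.1.1]
2. pair(pair(0, q(p(p(a)))), p(a))  →  pair(pair(0, p(a)), p(a))   [R1 at 1.2]

pair(pair(0, p(a)), p(a))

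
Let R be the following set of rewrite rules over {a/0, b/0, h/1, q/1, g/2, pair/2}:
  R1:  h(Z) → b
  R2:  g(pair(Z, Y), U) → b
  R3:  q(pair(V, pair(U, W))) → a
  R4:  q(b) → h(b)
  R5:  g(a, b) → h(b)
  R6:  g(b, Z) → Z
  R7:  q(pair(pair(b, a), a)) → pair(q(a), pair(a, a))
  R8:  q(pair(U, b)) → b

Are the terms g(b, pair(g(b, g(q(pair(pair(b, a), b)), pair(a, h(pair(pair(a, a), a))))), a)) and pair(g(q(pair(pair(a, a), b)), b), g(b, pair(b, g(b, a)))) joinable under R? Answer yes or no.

Reduce t₁ = g(b, pair(g(b, g(q(pair(pair(b, a), b)), pair(a, h(pair(pair(a, a), a))))), a)):
1. g(b, pair(g(b, g(q(pair(pair(b, a), b)), pair(a, h(pair(pair(a, a), a))))), a))  →  pair(g(b, g(q(pair(pair(b, a), b)), pair(a, h(pair(pair(a, a), a))))), a)   [R6 at ε]
2. pair(g(b, g(q(pair(pair(b, a), b)), pair(a, h(pair(pair(a, a), a))))), a)  →  pair(g(q(pair(pair(b, a), b)), pair(a, h(pair(pair(a, a), a)))), a)   [R6 at 1]
3. pair(g(q(pair(pair(b, a), b)), pair(a, h(pair(pair(a, a), a)))), a)  →  pair(g(b, pair(a, h(pair(pair(a, a), a)))), a)   [R8 at 1.1]
4. pair(g(b, pair(a, h(pair(pair(a, a), a)))), a)  →  pair(pair(a, h(pair(pair(a, a), a))), a)   [R6 at 1]
5. pair(pair(a, h(pair(pair(a, a), a))), a)  →  pair(pair(a, b), a)   [R1 at 1.2]

Reduce t₂ = pair(g(q(pair(pair(a, a), b)), b), g(b, pair(b, g(b, a)))):
1. pair(g(q(pair(pair(a, a), b)), b), g(b, pair(b, g(b, a))))  →  pair(g(b, b), g(b, pair(b, g(b, a))))   [R8 at 1.1]
2. pair(g(b, b), g(b, pair(b, g(b, a))))  →  pair(b, g(b, pair(b, g(b, a))))   [R6 at 1]
3. pair(b, g(b, pair(b, g(b, a))))  →  pair(b, pair(b, g(b, a)))   [R6 at 2]
4. pair(b, pair(b, g(b, a)))  →  pair(b, pair(b, a))   [R6 at 2.2]

no — NF(t₁) = pair(pair(a, b), a), NF(t₂) = pair(b, pair(b, a))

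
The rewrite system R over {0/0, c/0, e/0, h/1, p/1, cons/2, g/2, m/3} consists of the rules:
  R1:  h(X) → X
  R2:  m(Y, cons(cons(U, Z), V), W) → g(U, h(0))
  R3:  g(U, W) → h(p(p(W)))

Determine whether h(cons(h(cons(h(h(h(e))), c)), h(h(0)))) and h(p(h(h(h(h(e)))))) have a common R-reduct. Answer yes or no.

Reduce t₁ = h(cons(h(cons(h(h(h(e))), c)), h(h(0)))):
1. h(cons(h(cons(h(h(h(e))), c)), h(h(0))))  →  cons(h(cons(h(h(h(e))), c)), h(h(0)))   [R1 at ε]
2. cons(h(cons(h(h(h(e))), c)), h(h(0)))  →  cons(cons(h(h(h(e))), c), h(h(0)))   [R1 at 1]
3. cons(cons(h(h(h(e))), c), h(h(0)))  →  cons(cons(h(h(e)), c), h(h(0)))   [R1 at 1.1]
4. cons(cons(h(h(e)), c), h(h(0)))  →  cons(cons(h(e), c), h(h(0)))   [R1 at 1.1]
5. cons(cons(h(e), c), h(h(0)))  →  cons(cons(e, c), h(h(0)))   [R1 at 1.1]
6. cons(cons(e, c), h(h(0)))  →  cons(cons(e, c), h(0))   [R1 at 2]
7. cons(cons(e, c), h(0))  →  cons(cons(e, c), 0)   [R1 at 2]

Reduce t₂ = h(p(h(h(h(h(e)))))):
1. h(p(h(h(h(h(e))))))  →  p(h(h(h(h(e)))))   [R1 at ε]
2. p(h(h(h(h(e)))))  →  p(h(h(h(e))))   [R1 at 1]
3. p(h(h(h(e))))  →  p(h(h(e)))   [R1 at 1]
4. p(h(h(e)))  →  p(h(e))   [R1 at 1]
5. p(h(e))  →  p(e)   [R1 at 1]

no — NF(t₁) = cons(cons(e, c), 0), NF(t₂) = p(e)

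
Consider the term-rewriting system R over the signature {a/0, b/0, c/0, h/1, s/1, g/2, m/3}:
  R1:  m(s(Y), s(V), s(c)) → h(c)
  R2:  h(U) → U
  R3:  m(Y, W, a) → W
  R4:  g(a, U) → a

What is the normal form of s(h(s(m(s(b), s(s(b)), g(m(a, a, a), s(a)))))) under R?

s(s(s(s(b))))

1. s(h(s(m(s(b), s(s(b)), g(m(a, a, a), s(a))))))  →  s(s(m(s(b), s(s(b)), g(m(a, a, a), s(a)))))   [R2 at 1]
2. s(s(m(s(b), s(s(b)), g(m(a, a, a), s(a)))))  →  s(s(m(s(b), s(s(b)), g(a, s(a)))))   [R3 at 1.1.3.1]
3. s(s(m(s(b), s(s(b)), g(a, s(a)))))  →  s(s(m(s(b), s(s(b)), a)))   [R4 at 1.1.3]
4. s(s(m(s(b), s(s(b)), a)))  →  s(s(s(s(b))))   [R3 at 1.1]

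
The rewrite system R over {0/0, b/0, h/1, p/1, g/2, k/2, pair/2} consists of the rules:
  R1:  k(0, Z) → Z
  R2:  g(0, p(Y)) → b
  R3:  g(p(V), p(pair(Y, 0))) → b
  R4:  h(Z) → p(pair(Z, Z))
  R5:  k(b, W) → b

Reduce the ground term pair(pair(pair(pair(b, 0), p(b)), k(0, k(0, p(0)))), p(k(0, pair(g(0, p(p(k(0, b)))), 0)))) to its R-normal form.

1. pair(pair(pair(pair(b, 0), p(b)), k(0, k(0, p(0)))), p(k(0, pair(g(0, p(p(k(0, b)))), 0))))  →  pair(pair(pair(pair(b, 0), p(b)), k(0, p(0))), p(k(0, pair(g(0, p(p(k(0, b)))), 0))))   [R1 at 1.2]
2. pair(pair(pair(pair(b, 0), p(b)), k(0, p(0))), p(k(0, pair(g(0, p(p(k(0, b)))), 0))))  →  pair(pair(pair(pair(b, 0), p(b)), p(0)), p(k(0, pair(g(0, p(p(k(0, b)))), 0))))   [R1 at 1.2]
3. pair(pair(pair(pair(b, 0), p(b)), p(0)), p(k(0, pair(g(0, p(p(k(0, b)))), 0))))  →  pair(pair(pair(pair(b, 0), p(b)), p(0)), p(pair(g(0, p(p(k(0, b)))), 0)))   [R1 at 2.1]
4. pair(pair(pair(pair(b, 0), p(b)), p(0)), p(pair(g(0, p(p(k(0, b)))), 0)))  →  pair(pair(pair(pair(b, 0), p(b)), p(0)), p(pair(b, 0)))   [R2 at 2.1.1]

pair(pair(pair(pair(b, 0), p(b)), p(0)), p(pair(b, 0)))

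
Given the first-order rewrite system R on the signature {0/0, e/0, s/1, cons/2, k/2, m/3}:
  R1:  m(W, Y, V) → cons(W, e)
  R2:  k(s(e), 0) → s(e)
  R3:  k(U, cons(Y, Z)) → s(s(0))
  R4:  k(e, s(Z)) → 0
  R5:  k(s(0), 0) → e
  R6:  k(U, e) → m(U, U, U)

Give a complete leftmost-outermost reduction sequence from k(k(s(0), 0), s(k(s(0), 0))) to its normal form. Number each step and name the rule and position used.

1. k(k(s(0), 0), s(k(s(0), 0)))  →  k(e, s(k(s(0), 0)))   [R5 at 1]
2. k(e, s(k(s(0), 0)))  →  0   [R4 at ε]

0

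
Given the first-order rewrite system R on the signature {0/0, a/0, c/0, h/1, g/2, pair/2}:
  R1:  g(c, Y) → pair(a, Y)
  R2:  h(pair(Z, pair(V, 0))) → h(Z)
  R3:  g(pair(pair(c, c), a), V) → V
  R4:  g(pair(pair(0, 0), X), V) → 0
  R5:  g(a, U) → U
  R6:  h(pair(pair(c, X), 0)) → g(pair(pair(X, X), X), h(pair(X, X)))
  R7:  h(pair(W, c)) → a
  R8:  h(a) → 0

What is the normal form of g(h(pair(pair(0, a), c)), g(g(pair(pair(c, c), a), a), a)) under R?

a

1. g(h(pair(pair(0, a), c)), g(g(pair(pair(c, c), a), a), a))  →  g(a, g(g(pair(pair(c, c), a), a), a))   [R7 at 1]
2. g(a, g(g(pair(pair(c, c), a), a), a))  →  g(g(pair(pair(c, c), a), a), a)   [R5 at ε]
3. g(g(pair(pair(c, c), a), a), a)  →  g(a, a)   [R3 at 1]
4. g(a, a)  →  a   [R5 at ε]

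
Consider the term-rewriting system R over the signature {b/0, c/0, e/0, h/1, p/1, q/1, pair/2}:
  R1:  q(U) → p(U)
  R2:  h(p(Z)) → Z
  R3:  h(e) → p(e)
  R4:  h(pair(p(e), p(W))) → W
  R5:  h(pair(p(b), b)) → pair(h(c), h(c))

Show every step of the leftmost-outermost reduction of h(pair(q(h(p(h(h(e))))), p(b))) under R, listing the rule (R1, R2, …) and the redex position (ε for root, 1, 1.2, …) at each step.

1. h(pair(q(h(p(h(h(e))))), p(b)))  →  h(pair(p(h(p(h(h(e))))), p(b)))   [R1 at 1.1]
2. h(pair(p(h(p(h(h(e))))), p(b)))  →  h(pair(p(h(h(e))), p(b)))   [R2 at 1.1.1]
3. h(pair(p(h(h(e))), p(b)))  →  h(pair(p(h(p(e))), p(b)))   [R3 at 1.1.1.1]
4. h(pair(p(h(p(e))), p(b)))  →  h(pair(p(e), p(b)))   [R2 at 1.1.1]
5. h(pair(p(e), p(b)))  →  b   [R4 at ε]

b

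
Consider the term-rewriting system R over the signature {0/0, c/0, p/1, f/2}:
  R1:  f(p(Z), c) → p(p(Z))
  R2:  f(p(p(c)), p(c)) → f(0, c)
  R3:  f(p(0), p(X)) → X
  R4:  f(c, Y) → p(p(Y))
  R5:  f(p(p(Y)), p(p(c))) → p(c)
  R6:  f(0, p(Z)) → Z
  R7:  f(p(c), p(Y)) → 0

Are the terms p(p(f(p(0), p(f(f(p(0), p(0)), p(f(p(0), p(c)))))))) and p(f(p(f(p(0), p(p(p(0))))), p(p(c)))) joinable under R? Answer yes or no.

Reduce t₁ = p(p(f(p(0), p(f(f(p(0), p(0)), p(f(p(0), p(c)))))))):
1. p(p(f(p(0), p(f(f(p(0), p(0)), p(f(p(0), p(c))))))))  →  p(p(f(f(p(0), p(0)), p(f(p(0), p(c))))))   [R3 at 1.1]
2. p(p(f(f(p(0), p(0)), p(f(p(0), p(c))))))  →  p(p(f(0, p(f(p(0), p(c))))))   [R3 at 1.1.1]
3. p(p(f(0, p(f(p(0), p(c))))))  →  p(p(f(p(0), p(c))))   [R6 at 1.1]
4. p(p(f(p(0), p(c))))  →  p(p(c))   [R3 at 1.1]

Reduce t₂ = p(f(p(f(p(0), p(p(p(0))))), p(p(c)))):
1. p(f(p(f(p(0), p(p(p(0))))), p(p(c))))  →  p(f(p(p(p(0))), p(p(c))))   [R3 at 1.1.1]
2. p(f(p(p(p(0))), p(p(c))))  →  p(p(c))   [R5 at 1]

yes — NF(t₁) = p(p(c)), NF(t₂) = p(p(c))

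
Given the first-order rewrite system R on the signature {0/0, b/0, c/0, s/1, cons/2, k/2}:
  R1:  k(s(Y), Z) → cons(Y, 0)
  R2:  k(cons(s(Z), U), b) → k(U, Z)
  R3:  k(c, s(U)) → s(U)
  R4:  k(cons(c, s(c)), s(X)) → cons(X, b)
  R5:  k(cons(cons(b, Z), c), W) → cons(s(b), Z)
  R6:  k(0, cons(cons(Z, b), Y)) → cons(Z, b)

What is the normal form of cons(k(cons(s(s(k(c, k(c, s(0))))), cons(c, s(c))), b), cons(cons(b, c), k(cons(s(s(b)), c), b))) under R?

cons(cons(s(0), b), cons(cons(b, c), s(b)))

1. cons(k(cons(s(s(k(c, k(c, s(0))))), cons(c, s(c))), b), cons(cons(b, c), k(cons(s(s(b)), c), b)))  →  cons(k(cons(c, s(c)), s(k(c, k(c, s(0))))), cons(cons(b, c), k(cons(s(s(b)), c), b)))   [R2 at 1]
2. cons(k(cons(c, s(c)), s(k(c, k(c, s(0))))), cons(cons(b, c), k(cons(s(s(b)), c), b)))  →  cons(cons(k(c, k(c, s(0))), b), cons(cons(b, c), k(cons(s(s(b)), c), b)))   [R4 at 1]
3. cons(cons(k(c, k(c, s(0))), b), cons(cons(b, c), k(cons(s(s(b)), c), b)))  →  cons(cons(k(c, s(0)), b), cons(cons(b, c), k(cons(s(s(b)), c), b)))   [R3 at 1.1.2]
4. cons(cons(k(c, s(0)), b), cons(cons(b, c), k(cons(s(s(b)), c), b)))  →  cons(cons(s(0), b), cons(cons(b, c), k(cons(s(s(b)), c), b)))   [R3 at 1.1]
5. cons(cons(s(0), b), cons(cons(b, c), k(cons(s(s(b)), c), b)))  →  cons(cons(s(0), b), cons(cons(b, c), k(c, s(b))))   [R2 at 2.2]
6. cons(cons(s(0), b), cons(cons(b, c), k(c, s(b))))  →  cons(cons(s(0), b), cons(cons(b, c), s(b)))   [R3 at 2.2]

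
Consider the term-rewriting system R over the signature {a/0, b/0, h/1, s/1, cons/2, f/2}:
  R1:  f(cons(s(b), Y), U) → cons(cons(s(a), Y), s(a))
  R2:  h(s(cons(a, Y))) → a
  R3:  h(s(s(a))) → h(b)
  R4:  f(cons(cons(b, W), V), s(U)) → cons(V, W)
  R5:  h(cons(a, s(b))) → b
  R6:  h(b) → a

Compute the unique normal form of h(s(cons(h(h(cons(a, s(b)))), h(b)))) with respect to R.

a

1. h(s(cons(h(h(cons(a, s(b)))), h(b))))  →  h(s(cons(h(b), h(b))))   [R5 at 1.1.1.1]
2. h(s(cons(h(b), h(b))))  →  h(s(cons(a, h(b))))   [R6 at 1.1.1]
3. h(s(cons(a, h(b))))  →  a   [R2 at ε]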